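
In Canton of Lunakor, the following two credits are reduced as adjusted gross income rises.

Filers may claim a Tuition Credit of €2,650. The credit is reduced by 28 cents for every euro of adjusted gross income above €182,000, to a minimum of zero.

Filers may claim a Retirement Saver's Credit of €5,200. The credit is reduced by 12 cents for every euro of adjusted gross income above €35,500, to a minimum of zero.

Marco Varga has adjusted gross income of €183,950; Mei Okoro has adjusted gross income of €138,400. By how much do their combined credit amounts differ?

Marco (€183,950): Tuition Credit: 28% of the €1,950 excess over €182,000 is €546; credit = €2,650 − €546 = €2,104. Retirement Saver's Credit: 12% of the €148,450 excess over €35,500 is €17,814 ≥ base, so the credit is €0. total €2,104 + €0 = €2,104
Mei (€138,400): Tuition Credit: €138,400 is at or below the €182,000 threshold, so the full €2,650 applies. Retirement Saver's Credit: 12% of the €102,900 excess over €35,500 is €12,348 ≥ base, so the credit is €0. total €2,650 + €0 = €2,650
Difference: |€2,104 − €2,650| = €546.

€546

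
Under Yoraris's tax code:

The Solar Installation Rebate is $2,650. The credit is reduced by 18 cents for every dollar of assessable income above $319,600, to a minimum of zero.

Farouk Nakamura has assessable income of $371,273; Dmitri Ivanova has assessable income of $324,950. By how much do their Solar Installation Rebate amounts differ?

$1,687

Farouk ($371,273): Solar Installation Rebate: 18% of the $51,673 excess over $319,600 is $9,301.14 ≥ base, so the credit is $0.
Dmitri ($324,950): Solar Installation Rebate: 18% of the $5,350 excess over $319,600 is $963; credit = $2,650 − $963 = $1,687.
Difference: |$0 − $1,687| = $1,687.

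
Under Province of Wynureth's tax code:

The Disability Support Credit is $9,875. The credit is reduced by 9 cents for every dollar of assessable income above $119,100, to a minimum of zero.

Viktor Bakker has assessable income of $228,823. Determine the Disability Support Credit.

$0

Disability Support Credit: 9% of the $109,723 excess over $119,100 is $9,875.07 ≥ base, so the credit is $0.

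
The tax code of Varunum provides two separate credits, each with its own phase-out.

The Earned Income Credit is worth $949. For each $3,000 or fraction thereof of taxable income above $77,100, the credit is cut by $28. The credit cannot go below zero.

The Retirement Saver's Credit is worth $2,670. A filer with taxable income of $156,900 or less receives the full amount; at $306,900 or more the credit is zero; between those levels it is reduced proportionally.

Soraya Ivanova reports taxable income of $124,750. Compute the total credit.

$3,171

Earned Income Credit: income exceeds $77,100 by $47,650, which is 16 full-or-partial $3,000 increments; reduction = 16 × $28 = $448, leaving $501.
Retirement Saver's Credit: $124,750 is at or below the $156,900 threshold, so the full $2,670 applies.
Total: $501 + $2,670 = $3,171.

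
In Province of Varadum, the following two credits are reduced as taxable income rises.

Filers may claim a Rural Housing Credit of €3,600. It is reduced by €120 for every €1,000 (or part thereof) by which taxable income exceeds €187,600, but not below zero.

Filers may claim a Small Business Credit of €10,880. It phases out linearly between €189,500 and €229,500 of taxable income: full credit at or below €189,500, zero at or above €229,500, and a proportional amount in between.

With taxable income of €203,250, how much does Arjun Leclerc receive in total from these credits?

€8,820

Rural Housing Credit: income exceeds €187,600 by €15,650, which is 16 full-or-partial €1,000 increments; reduction = 16 × €120 = €1,920, leaving €1,680.
Small Business Credit: €203,250 is €13,750 into a €40,000 phase-out range, leaving 26,250/40,000 of the credit: €10,880 × 26,250/40,000 = €7,140.
Total: €1,680 + €7,140 = €8,820.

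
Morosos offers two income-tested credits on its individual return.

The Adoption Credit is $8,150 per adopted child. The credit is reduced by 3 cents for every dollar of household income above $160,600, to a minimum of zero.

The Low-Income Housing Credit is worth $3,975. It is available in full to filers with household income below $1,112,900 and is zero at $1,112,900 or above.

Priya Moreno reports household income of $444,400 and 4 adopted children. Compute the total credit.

$28,061

Adoption Credit: base = 4 × $8,150 = $32,600. 3% of the $283,800 excess over $160,600 is $8,514; credit = $32,600 − $8,514 = $24,086.
Low-Income Housing Credit: $444,400 is below the $1,112,900 cutoff, so the full $3,975 applies.
Total: $24,086 + $3,975 = $28,061.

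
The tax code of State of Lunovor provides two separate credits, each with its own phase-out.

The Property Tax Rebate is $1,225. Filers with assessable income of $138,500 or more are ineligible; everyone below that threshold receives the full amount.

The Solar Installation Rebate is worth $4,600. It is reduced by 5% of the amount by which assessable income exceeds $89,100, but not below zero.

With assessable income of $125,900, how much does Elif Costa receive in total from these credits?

Property Tax Rebate: $125,900 is below the $138,500 cutoff, so the full $1,225 applies.
Solar Installation Rebate: 5% of the $36,800 excess over $89,100 is $1,840; credit = $4,600 − $1,840 = $2,760.
Total: $1,225 + $2,760 = $3,985.

$3,985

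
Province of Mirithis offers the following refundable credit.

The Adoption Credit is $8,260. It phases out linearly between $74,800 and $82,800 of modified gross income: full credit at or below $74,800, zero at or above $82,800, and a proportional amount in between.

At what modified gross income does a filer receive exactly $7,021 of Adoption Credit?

$7,021 is 7,021/8,260 of the full $8,260, so 1,239/8,260 of the $8,000 range has been used: income = $74,800 + $8,000 × 1,239/8,260 = $76,000.

$76,000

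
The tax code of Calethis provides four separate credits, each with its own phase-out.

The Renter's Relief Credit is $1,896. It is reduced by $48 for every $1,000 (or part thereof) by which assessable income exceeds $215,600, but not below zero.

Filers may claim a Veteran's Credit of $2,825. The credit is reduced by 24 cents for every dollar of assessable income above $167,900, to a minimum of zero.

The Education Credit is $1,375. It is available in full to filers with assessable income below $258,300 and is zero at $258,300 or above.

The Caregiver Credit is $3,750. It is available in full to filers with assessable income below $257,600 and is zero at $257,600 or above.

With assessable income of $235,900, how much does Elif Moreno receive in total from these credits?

Renter's Relief Credit: income exceeds $215,600 by $20,300, which is 21 full-or-partial $1,000 increments; reduction = 21 × $48 = $1,008, leaving $888.
Veteran's Credit: 24% of the $68,000 excess over $167,900 is $16,320 ≥ base, so the credit is $0.
Education Credit: $235,900 is below the $258,300 cutoff, so the full $1,375 applies.
Caregiver Credit: $235,900 is below the $257,600 cutoff, so the full $3,750 applies.
Total: $888 + $0 + $1,375 + $3,750 = $6,013.

$6,013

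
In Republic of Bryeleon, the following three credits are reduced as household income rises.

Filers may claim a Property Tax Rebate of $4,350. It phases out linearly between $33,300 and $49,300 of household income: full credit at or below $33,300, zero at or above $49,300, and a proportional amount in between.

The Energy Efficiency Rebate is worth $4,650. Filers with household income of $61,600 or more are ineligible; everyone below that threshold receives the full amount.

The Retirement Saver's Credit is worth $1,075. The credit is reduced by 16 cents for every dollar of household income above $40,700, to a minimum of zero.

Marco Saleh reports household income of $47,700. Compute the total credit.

Property Tax Rebate: $47,700 is $14,400 into a $16,000 phase-out range, leaving 1,600/16,000 of the credit: $4,350 × 1,600/16,000 = $435.
Energy Efficiency Rebate: $47,700 is below the $61,600 cutoff, so the full $4,650 applies.
Retirement Saver's Credit: 16% of the $7,000 excess over $40,700 is $1,120 ≥ base, so the credit is $0.
Total: $435 + $4,650 + $0 = $5,085.

$5,085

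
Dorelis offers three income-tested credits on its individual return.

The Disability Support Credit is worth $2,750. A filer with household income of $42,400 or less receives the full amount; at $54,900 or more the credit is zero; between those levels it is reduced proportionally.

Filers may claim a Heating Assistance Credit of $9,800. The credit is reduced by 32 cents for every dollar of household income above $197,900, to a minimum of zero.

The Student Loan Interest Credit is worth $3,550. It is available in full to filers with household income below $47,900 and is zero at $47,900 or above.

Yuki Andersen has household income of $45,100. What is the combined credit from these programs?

Disability Support Credit: $45,100 is $2,700 into a $12,500 phase-out range, leaving 9,800/12,500 of the credit: $2,750 × 9,800/12,500 = $2,156.
Heating Assistance Credit: $45,100 is at or below the $197,900 threshold, so the full $9,800 applies.
Student Loan Interest Credit: $45,100 is below the $47,900 cutoff, so the full $3,550 applies.
Total: $2,156 + $9,800 + $3,550 = $15,506.

$15,506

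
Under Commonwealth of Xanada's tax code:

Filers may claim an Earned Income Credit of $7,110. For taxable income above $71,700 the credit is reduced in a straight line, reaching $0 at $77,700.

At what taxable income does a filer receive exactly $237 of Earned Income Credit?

$237 is 237/7,110 of the full $7,110, so 6,873/7,110 of the $6,000 range has been used: income = $71,700 + $6,000 × 6,873/7,110 = $77,500.

$77,500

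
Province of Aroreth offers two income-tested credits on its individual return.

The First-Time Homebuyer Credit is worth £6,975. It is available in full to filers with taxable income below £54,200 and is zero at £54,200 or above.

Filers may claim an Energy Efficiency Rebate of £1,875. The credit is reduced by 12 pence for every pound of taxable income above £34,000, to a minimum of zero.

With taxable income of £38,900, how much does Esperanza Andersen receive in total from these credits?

First-Time Homebuyer Credit: £38,900 is below the £54,200 cutoff, so the full £6,975 applies.
Energy Efficiency Rebate: 12% of the £4,900 excess over £34,000 is £588; credit = £1,875 − £588 = £1,287.
Total: £6,975 + £1,287 = £8,262.

£8,262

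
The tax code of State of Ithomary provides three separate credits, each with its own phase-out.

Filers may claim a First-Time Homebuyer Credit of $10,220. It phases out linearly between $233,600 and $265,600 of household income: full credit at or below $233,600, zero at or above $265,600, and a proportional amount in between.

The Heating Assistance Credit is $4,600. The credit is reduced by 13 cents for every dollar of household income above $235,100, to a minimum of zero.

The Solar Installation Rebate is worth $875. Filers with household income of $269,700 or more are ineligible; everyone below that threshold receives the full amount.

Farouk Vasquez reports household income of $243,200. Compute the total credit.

$11,576

First-Time Homebuyer Credit: $243,200 is $9,600 into a $32,000 phase-out range, leaving 22,400/32,000 of the credit: $10,220 × 22,400/32,000 = $7,154.
Heating Assistance Credit: 13% of the $8,100 excess over $235,100 is $1,053; credit = $4,600 − $1,053 = $3,547.
Solar Installation Rebate: $243,200 is below the $269,700 cutoff, so the full $875 applies.
Total: $7,154 + $3,547 + $875 = $11,576.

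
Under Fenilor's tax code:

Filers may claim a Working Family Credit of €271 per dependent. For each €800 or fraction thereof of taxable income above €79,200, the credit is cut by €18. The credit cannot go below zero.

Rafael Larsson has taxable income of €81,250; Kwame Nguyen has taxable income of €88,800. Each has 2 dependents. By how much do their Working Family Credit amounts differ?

Rafael (€81,250): Working Family Credit: base = 2 × €271 = €542. income exceeds €79,200 by €2,050, which is 3 full-or-partial €800 increments; reduction = 3 × €18 = €54, leaving €488.
Kwame (€88,800): Working Family Credit: base = 2 × €271 = €542. income exceeds €79,200 by €9,600, which is 12 full-or-partial €800 increments; reduction = 12 × €18 = €216, leaving €326.
Difference: |€488 − €326| = €162.

€162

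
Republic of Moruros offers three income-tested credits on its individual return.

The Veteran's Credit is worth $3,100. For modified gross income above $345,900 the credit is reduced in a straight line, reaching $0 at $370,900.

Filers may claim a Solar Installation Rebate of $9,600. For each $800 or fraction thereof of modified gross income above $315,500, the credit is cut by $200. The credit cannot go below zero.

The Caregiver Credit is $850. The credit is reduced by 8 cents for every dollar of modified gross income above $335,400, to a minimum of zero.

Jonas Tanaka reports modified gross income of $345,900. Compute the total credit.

Veteran's Credit: $345,900 is at or below the $345,900 threshold, so the full $3,100 applies.
Solar Installation Rebate: income exceeds $315,500 by $30,400, which is 38 full-or-partial $800 increments; reduction = 38 × $200 = $7,600, leaving $2,000.
Caregiver Credit: 8% of the $10,500 excess over $335,400 is $840; credit = $850 − $840 = $10.
Total: $3,100 + $2,000 + $10 = $5,110.

$5,110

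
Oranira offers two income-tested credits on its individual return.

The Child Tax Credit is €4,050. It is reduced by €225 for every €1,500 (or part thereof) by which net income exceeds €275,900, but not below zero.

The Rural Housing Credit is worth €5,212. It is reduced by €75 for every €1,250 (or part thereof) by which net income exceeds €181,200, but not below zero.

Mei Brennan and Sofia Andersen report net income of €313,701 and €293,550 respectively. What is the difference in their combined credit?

€1,350

Mei (€313,701): Child Tax Credit: income exceeds €275,900 by €37,801 → 26 increments × €225 = €5,850 ≥ base, so the credit is €0. Rural Housing Credit: income exceeds €181,200 by €132,501 → 107 increments × €75 = €8,025 ≥ base, so the credit is €0. total €0 + €0 = €0
Sofia (€293,550): Child Tax Credit: income exceeds €275,900 by €17,650, which is 12 full-or-partial €1,500 increments; reduction = 12 × €225 = €2,700, leaving €1,350. Rural Housing Credit: income exceeds €181,200 by €112,350 → 90 increments × €75 = €6,750 ≥ base, so the credit is €0. total €1,350 + €0 = €1,350
Difference: |€0 − €1,350| = €1,350.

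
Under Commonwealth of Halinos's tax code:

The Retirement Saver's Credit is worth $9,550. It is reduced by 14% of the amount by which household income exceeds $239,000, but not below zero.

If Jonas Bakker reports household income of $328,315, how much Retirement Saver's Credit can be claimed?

Retirement Saver's Credit: 14% of the $89,315 excess over $239,000 is $12,504.10 ≥ base, so the credit is $0.

$0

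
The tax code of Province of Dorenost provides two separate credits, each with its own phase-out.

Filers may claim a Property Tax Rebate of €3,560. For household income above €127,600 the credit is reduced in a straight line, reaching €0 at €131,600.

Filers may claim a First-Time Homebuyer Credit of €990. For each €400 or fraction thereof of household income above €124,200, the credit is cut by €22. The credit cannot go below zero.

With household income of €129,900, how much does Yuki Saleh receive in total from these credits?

€2,173

Property Tax Rebate: €129,900 is €2,300 into a €4,000 phase-out range, leaving 1,700/4,000 of the credit: €3,560 × 1,700/4,000 = €1,513.
First-Time Homebuyer Credit: income exceeds €124,200 by €5,700, which is 15 full-or-partial €400 increments; reduction = 15 × €22 = €330, leaving €660.
Total: €1,513 + €660 = €2,173.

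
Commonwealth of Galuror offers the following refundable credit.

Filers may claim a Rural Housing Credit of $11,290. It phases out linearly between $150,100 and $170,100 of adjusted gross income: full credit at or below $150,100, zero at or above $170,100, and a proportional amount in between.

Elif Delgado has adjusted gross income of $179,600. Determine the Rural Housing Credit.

$0

Rural Housing Credit: $179,600 is at or above $170,100, so the credit is $0.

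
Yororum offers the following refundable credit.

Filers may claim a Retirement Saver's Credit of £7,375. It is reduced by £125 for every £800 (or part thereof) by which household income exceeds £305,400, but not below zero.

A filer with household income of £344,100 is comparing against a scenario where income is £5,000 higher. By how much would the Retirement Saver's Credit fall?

£750

At £344,100 — income exceeds £305,400 by £38,700, which is 49 full-or-partial £800 increments; reduction = 49 × £125 = £6,125, leaving £1,250.
At £349,100 — income exceeds £305,400 by £43,700, which is 55 full-or-partial £800 increments; reduction = 55 × £125 = £6,875, leaving £500.
Lost: £1,250 − £500 = £750.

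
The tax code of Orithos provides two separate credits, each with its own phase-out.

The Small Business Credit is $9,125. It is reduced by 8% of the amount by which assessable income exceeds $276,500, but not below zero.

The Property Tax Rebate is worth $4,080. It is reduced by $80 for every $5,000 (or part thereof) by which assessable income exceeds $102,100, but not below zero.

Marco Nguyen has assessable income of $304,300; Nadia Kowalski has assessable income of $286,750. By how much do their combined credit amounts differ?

Marco ($304,300): Small Business Credit: 8% of the $27,800 excess over $276,500 is $2,224; credit = $9,125 − $2,224 = $6,901. Property Tax Rebate: income exceeds $102,100 by $202,200, which is 41 full-or-partial $5,000 increments; reduction = 41 × $80 = $3,280, leaving $800. total $6,901 + $800 = $7,701
Nadia ($286,750): Small Business Credit: 8% of the $10,250 excess over $276,500 is $820; credit = $9,125 − $820 = $8,305. Property Tax Rebate: income exceeds $102,100 by $184,650, which is 37 full-or-partial $5,000 increments; reduction = 37 × $80 = $2,960, leaving $1,120. total $8,305 + $1,120 = $9,425
Difference: |$7,701 − $9,425| = $1,724.

$1,724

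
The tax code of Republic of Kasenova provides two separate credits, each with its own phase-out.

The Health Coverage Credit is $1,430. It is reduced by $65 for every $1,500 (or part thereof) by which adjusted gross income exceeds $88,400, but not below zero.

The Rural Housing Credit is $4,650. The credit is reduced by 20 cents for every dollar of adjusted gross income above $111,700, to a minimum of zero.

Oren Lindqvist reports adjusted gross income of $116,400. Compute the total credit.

$3,905

Health Coverage Credit: income exceeds $88,400 by $28,000, which is 19 full-or-partial $1,500 increments; reduction = 19 × $65 = $1,235, leaving $195.
Rural Housing Credit: 20% of the $4,700 excess over $111,700 is $940; credit = $4,650 − $940 = $3,710.
Total: $195 + $3,710 = $3,905.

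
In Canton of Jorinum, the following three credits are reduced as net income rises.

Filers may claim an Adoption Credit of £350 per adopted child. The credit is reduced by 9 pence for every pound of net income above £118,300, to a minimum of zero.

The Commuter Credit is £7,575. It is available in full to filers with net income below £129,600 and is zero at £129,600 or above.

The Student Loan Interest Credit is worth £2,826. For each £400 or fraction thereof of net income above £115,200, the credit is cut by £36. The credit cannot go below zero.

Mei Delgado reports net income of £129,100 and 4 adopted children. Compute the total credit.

Adoption Credit: base = 4 × £350 = £1,400. 9% of the £10,800 excess over £118,300 is £972; credit = £1,400 − £972 = £428.
Commuter Credit: £129,100 is below the £129,600 cutoff, so the full £7,575 applies.
Student Loan Interest Credit: income exceeds £115,200 by £13,900, which is 35 full-or-partial £400 increments; reduction = 35 × £36 = £1,260, leaving £1,566.
Total: £428 + £7,575 + £1,566 = £9,569.

£9,569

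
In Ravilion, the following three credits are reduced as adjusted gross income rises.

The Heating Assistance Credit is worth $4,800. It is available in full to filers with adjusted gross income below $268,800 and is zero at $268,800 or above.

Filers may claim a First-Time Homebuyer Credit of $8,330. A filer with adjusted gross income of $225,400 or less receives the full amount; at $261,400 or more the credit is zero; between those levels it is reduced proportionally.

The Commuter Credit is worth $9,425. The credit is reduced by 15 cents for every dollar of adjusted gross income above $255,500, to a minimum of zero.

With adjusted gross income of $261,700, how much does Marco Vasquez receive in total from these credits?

$13,295

Heating Assistance Credit: $261,700 is below the $268,800 cutoff, so the full $4,800 applies.
First-Time Homebuyer Credit: $261,700 is at or above $261,400, so the credit is $0.
Commuter Credit: 15% of the $6,200 excess over $255,500 is $930; credit = $9,425 − $930 = $8,495.
Total: $4,800 + $0 + $8,495 = $13,295.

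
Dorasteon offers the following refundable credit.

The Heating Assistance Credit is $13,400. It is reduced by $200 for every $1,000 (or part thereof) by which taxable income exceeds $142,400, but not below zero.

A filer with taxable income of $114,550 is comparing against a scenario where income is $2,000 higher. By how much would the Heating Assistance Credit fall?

At $114,550 — $114,550 is at or below the $142,400 threshold, so the full $13,400 applies.
At $116,550 — $116,550 is at or below the $142,400 threshold, so the full $13,400 applies.
Lost: $13,400 − $13,400 = $0.

$0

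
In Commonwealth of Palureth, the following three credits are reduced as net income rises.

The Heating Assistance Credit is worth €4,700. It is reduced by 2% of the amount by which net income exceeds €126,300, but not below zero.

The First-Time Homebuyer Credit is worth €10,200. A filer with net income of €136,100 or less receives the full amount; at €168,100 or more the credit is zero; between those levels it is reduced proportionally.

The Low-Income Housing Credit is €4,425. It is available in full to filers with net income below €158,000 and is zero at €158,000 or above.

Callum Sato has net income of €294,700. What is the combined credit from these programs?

Heating Assistance Credit: 2% of the €168,400 excess over €126,300 is €3,368; credit = €4,700 − €3,368 = €1,332.
First-Time Homebuyer Credit: €294,700 is at or above €168,100, so the credit is €0.
Low-Income Housing Credit: €294,700 meets or exceeds the €158,000 cutoff, so the credit is €0.
Total: €1,332 + €0 + €0 = €1,332.

€1,332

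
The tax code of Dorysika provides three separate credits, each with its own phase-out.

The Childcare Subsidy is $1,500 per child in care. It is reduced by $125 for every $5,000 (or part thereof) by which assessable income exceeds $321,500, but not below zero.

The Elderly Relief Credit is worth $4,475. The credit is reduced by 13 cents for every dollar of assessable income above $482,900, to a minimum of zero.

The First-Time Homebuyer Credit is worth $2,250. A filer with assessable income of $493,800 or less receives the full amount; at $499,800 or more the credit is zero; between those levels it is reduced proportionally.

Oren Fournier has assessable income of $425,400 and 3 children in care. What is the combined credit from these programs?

$8,600

Childcare Subsidy: base = 3 × $1,500 = $4,500. income exceeds $321,500 by $103,900, which is 21 full-or-partial $5,000 increments; reduction = 21 × $125 = $2,625, leaving $1,875.
Elderly Relief Credit: $425,400 is at or below the $482,900 threshold, so the full $4,475 applies.
First-Time Homebuyer Credit: $425,400 is at or below the $493,800 threshold, so the full $2,250 applies.
Total: $1,875 + $4,475 + $2,250 = $8,600.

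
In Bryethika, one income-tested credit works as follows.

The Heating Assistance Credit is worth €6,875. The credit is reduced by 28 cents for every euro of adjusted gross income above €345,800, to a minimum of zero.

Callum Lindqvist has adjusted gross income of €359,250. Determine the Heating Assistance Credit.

Heating Assistance Credit: 28% of the €13,450 excess over €345,800 is €3,766; credit = €6,875 − €3,766 = €3,109.

€3,109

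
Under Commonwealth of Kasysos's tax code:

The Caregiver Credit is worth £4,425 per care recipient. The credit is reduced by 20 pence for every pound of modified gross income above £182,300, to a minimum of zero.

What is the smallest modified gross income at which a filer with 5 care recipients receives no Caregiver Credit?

Full credit = 5 × £4,425 = £22,125.
The credit falls by 20% of each pound above £182,300, so it reaches zero when the excess is £22,125 / 20% = £110,625: income = £182,300 + £110,625 = £292,925.

£292,925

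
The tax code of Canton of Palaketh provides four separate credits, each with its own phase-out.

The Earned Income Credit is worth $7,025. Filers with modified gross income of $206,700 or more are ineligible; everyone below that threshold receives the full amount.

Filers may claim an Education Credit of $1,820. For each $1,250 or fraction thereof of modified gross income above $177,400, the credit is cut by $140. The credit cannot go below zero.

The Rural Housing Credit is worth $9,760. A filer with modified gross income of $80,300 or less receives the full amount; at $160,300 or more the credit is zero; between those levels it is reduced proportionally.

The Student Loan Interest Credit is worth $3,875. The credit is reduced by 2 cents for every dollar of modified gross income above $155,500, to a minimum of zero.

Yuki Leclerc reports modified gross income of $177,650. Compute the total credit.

Earned Income Credit: $177,650 is below the $206,700 cutoff, so the full $7,025 applies.
Education Credit: income exceeds $177,400 by $250, which is 1 full-or-partial $1,250 increment; reduction = 1 × $140 = $140, leaving $1,680.
Rural Housing Credit: $177,650 is at or above $160,300, so the credit is $0.
Student Loan Interest Credit: 2% of the $22,150 excess over $155,500 is $443; credit = $3,875 − $443 = $3,432.
Total: $7,025 + $1,680 + $0 + $3,432 = $12,137.

$12,137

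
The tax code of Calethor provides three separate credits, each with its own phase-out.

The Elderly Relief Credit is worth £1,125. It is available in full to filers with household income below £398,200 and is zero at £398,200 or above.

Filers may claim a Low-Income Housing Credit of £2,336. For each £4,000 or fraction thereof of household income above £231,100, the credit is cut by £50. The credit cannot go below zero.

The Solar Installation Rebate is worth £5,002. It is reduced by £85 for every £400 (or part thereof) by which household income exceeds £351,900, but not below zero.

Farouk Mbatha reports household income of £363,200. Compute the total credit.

Elderly Relief Credit: £363,200 is below the £398,200 cutoff, so the full £1,125 applies.
Low-Income Housing Credit: income exceeds £231,100 by £132,100, which is 34 full-or-partial £4,000 increments; reduction = 34 × £50 = £1,700, leaving £636.
Solar Installation Rebate: income exceeds £351,900 by £11,300, which is 29 full-or-partial £400 increments; reduction = 29 × £85 = £2,465, leaving £2,537.
Total: £1,125 + £636 + £2,537 = £4,298.

£4,298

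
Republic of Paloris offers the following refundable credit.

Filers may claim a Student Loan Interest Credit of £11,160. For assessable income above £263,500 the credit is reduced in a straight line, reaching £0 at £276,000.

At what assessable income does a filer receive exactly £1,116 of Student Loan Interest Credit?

£1,116 is 1,116/11,160 of the full £11,160, so 10,044/11,160 of the £12,500 range has been used: income = £263,500 + £12,500 × 10,044/11,160 = £274,750.

£274,750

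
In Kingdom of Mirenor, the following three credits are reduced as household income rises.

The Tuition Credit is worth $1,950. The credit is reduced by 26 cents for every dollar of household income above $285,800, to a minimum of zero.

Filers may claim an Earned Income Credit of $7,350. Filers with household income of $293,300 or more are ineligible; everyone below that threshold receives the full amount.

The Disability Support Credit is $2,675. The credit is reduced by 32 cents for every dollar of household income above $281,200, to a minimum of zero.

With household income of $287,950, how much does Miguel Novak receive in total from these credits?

Tuition Credit: 26% of the $2,150 excess over $285,800 is $559; credit = $1,950 − $559 = $1,391.
Earned Income Credit: $287,950 is below the $293,300 cutoff, so the full $7,350 applies.
Disability Support Credit: 32% of the $6,750 excess over $281,200 is $2,160; credit = $2,675 − $2,160 = $515.
Total: $1,391 + $7,350 + $515 = $9,256.

$9,256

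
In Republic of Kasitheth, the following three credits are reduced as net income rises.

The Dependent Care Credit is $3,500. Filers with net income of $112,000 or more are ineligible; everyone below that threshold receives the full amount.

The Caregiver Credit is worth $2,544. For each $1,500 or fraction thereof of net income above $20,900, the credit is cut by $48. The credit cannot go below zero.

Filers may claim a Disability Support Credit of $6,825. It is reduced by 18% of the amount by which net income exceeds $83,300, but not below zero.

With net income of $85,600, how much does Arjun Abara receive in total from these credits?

Dependent Care Credit: $85,600 is below the $112,000 cutoff, so the full $3,500 applies.
Caregiver Credit: income exceeds $20,900 by $64,700, which is 44 full-or-partial $1,500 increments; reduction = 44 × $48 = $2,112, leaving $432.
Disability Support Credit: 18% of the $2,300 excess over $83,300 is $414; credit = $6,825 − $414 = $6,411.
Total: $3,500 + $432 + $6,411 = $10,343.

$10,343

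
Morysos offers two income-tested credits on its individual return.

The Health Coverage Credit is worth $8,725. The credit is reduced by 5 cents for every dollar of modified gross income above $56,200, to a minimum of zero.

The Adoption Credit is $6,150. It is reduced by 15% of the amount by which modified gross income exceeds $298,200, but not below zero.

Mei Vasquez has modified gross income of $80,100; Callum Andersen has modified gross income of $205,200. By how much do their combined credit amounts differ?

Mei ($80,100): Health Coverage Credit: 5% of the $23,900 excess over $56,200 is $1,195; credit = $8,725 − $1,195 = $7,530. Adoption Credit: $80,100 is at or below the $298,200 threshold, so the full $6,150 applies. total $7,530 + $6,150 = $13,680
Callum ($205,200): Health Coverage Credit: 5% of the $149,000 excess over $56,200 is $7,450; credit = $8,725 − $7,450 = $1,275. Adoption Credit: $205,200 is at or below the $298,200 threshold, so the full $6,150 applies. total $1,275 + $6,150 = $7,425
Difference: |$13,680 − $7,425| = $6,255.

$6,255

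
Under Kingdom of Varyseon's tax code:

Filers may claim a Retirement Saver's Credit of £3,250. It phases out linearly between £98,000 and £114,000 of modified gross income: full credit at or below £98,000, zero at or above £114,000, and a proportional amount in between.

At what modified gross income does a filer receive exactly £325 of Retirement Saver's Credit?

£112,400

£325 is 325/3,250 of the full £3,250, so 2,925/3,250 of the £16,000 range has been used: income = £98,000 + £16,000 × 2,925/3,250 = £112,400.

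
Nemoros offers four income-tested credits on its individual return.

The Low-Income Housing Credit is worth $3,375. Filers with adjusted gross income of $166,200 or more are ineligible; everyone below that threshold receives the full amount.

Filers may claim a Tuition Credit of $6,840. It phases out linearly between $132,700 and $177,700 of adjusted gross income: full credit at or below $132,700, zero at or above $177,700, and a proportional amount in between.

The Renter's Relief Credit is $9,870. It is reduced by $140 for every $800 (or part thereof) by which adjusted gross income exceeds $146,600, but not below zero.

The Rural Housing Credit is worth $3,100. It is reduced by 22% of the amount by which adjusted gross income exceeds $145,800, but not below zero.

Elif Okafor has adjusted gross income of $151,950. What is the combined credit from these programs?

$17,926

Low-Income Housing Credit: $151,950 is below the $166,200 cutoff, so the full $3,375 applies.
Tuition Credit: $151,950 is $19,250 into a $45,000 phase-out range, leaving 25,750/45,000 of the credit: $6,840 × 25,750/45,000 = $3,914.
Renter's Relief Credit: income exceeds $146,600 by $5,350, which is 7 full-or-partial $800 increments; reduction = 7 × $140 = $980, leaving $8,890.
Rural Housing Credit: 22% of the $6,150 excess over $145,800 is $1,353; credit = $3,100 − $1,353 = $1,747.
Total: $3,375 + $3,914 + $8,890 + $1,747 = $17,926.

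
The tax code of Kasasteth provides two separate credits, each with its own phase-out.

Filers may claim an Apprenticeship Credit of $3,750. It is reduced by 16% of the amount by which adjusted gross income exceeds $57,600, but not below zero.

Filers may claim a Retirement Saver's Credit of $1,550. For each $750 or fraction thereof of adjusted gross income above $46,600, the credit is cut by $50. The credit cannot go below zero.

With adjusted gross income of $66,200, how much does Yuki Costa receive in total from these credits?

$2,574

Apprenticeship Credit: 16% of the $8,600 excess over $57,600 is $1,376; credit = $3,750 − $1,376 = $2,374.
Retirement Saver's Credit: income exceeds $46,600 by $19,600, which is 27 full-or-partial $750 increments; reduction = 27 × $50 = $1,350, leaving $200.
Total: $2,374 + $200 = $2,574.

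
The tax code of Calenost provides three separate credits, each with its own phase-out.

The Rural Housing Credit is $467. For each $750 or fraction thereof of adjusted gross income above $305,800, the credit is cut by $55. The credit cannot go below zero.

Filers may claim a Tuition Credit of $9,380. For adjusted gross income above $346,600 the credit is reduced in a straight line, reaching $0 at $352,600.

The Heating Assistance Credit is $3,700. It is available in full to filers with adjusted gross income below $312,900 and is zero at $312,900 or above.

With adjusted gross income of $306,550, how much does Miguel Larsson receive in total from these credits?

Rural Housing Credit: income exceeds $305,800 by $750, which is 1 full-or-partial $750 increment; reduction = 1 × $55 = $55, leaving $412.
Tuition Credit: $306,550 is at or below the $346,600 threshold, so the full $9,380 applies.
Heating Assistance Credit: $306,550 is below the $312,900 cutoff, so the full $3,700 applies.
Total: $412 + $9,380 + $3,700 = $13,492.

$13,492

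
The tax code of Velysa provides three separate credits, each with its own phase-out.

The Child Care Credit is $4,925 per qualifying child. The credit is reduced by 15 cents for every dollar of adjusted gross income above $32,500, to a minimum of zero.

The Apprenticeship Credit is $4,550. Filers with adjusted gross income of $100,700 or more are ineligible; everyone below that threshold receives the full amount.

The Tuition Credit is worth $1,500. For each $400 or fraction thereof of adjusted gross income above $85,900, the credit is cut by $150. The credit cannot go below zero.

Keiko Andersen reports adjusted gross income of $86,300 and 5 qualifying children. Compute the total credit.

Child Care Credit: base = 5 × $4,925 = $24,625. 15% of the $53,800 excess over $32,500 is $8,070; credit = $24,625 − $8,070 = $16,555.
Apprenticeship Credit: $86,300 is below the $100,700 cutoff, so the full $4,550 applies.
Tuition Credit: income exceeds $85,900 by $400, which is 1 full-or-partial $400 increment; reduction = 1 × $150 = $150, leaving $1,350.
Total: $16,555 + $4,550 + $1,350 = $22,455.

$22,455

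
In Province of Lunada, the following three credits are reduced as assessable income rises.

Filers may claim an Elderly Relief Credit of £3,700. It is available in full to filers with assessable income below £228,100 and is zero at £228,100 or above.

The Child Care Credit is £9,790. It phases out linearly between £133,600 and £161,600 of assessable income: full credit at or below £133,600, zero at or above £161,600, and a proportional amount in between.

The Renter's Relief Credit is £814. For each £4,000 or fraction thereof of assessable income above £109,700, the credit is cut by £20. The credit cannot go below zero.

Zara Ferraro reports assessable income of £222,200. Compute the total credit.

£3,934

Elderly Relief Credit: £222,200 is below the £228,100 cutoff, so the full £3,700 applies.
Child Care Credit: £222,200 is at or above £161,600, so the credit is £0.
Renter's Relief Credit: income exceeds £109,700 by £112,500, which is 29 full-or-partial £4,000 increments; reduction = 29 × £20 = £580, leaving £234.
Total: £3,700 + £0 + £234 = £3,934.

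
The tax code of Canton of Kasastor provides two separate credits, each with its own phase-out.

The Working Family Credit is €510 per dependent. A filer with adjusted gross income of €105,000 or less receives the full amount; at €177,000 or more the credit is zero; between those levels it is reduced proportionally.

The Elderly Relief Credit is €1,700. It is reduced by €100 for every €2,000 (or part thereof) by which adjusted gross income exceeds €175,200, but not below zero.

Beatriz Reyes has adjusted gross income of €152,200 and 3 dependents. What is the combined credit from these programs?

Working Family Credit: base = 3 × €510 = €1,530. €152,200 is €47,200 into a €72,000 phase-out range, leaving 24,800/72,000 of the credit: €1,530 × 24,800/72,000 = €527.
Elderly Relief Credit: €152,200 is at or below the €175,200 threshold, so the full €1,700 applies.
Total: €527 + €1,700 = €2,227.

€2,227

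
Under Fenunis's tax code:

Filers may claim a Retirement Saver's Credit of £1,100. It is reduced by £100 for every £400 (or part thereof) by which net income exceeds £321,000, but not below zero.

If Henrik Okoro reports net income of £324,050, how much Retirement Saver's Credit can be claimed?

£300

Retirement Saver's Credit: income exceeds £321,000 by £3,050, which is 8 full-or-partial £400 increments; reduction = 8 × £100 = £800, leaving £300.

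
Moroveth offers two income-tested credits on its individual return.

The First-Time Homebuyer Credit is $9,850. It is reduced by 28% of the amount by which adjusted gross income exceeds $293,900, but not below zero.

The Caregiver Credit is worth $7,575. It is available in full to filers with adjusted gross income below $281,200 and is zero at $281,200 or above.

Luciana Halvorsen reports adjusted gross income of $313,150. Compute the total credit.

First-Time Homebuyer Credit: 28% of the $19,250 excess over $293,900 is $5,390; credit = $9,850 − $5,390 = $4,460.
Caregiver Credit: $313,150 meets or exceeds the $281,200 cutoff, so the credit is $0.
Total: $4,460 + $0 = $4,460.

$4,460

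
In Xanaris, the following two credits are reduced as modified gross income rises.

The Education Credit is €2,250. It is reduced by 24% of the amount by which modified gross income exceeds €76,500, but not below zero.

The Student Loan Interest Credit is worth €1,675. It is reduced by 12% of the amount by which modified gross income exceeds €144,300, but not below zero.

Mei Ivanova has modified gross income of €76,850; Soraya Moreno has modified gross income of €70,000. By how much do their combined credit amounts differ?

€84

Mei (€76,850): Education Credit: 24% of the €350 excess over €76,500 is €84; credit = €2,250 − €84 = €2,166. Student Loan Interest Credit: €76,850 is at or below the €144,300 threshold, so the full €1,675 applies. total €2,166 + €1,675 = €3,841
Soraya (€70,000): Education Credit: €70,000 is at or below the €76,500 threshold, so the full €2,250 applies. Student Loan Interest Credit: €70,000 is at or below the €144,300 threshold, so the full €1,675 applies. total €2,250 + €1,675 = €3,925
Difference: |€3,841 − €3,925| = €84.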